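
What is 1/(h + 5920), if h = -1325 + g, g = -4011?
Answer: 1/584 ≈ 0.0017123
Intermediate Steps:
h = -5336 (h = -1325 - 4011 = -5336)
1/(h + 5920) = 1/(-5336 + 5920) = 1/584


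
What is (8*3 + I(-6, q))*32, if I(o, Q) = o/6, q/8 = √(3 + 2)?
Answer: 736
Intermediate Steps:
q = 8*√5 (q = 8*√(3 + 2) = 8*√5 ≈ 17.889)
I(o, Q) = o/6 (I(o, Q) = o*(⅙) = o/6)
(8*3 + I(-6, q))*32 = (8*3 + (⅙)*(-6))*32 = (24 - 1)*32 = 23*32 = 736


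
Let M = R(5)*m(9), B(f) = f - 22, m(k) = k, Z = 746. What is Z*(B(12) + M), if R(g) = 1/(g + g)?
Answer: -33943/5 ≈ -6788.6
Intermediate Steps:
B(f) = -22 + f
R(g) = 1/(2*g)
M = 9/10 (M = ((½)/5)*9 = ((½)*(⅕))*9 = (⅒)*9 = 9/10 ≈ 0.90000)
Z*(B(12) + M) = 746*((-22 + 12) + 9/10) = 746*(-10 + 9/10) = 746*(-91/10) = -33943/5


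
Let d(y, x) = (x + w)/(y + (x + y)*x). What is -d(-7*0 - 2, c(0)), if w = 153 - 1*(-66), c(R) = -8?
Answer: -211/78 ≈ -2.7051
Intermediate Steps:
w = 219 (w = 153 + 66 = 219)
d(y, x) = (219 + x)/(y + x*(x + y)) (d(y, x) = (x + 219)/(y + (x + y)*x) = (219 + x)/(y + x*(x + y)))
-d(-7*0 - 2, c(0)) = -(219 - 8)/((-7*0 - 2) + (-8)² - 8*(-7*0 - 2)) = -211/((0 - 2) + 64 - 8*(0 - 2)) = -211/(-2 + 64 - 8*(-2)) = -211/(-2 + 64 + 16) = -211/78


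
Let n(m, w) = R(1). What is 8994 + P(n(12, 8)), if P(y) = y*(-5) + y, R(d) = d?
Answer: 8990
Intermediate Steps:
n(m, w) = 1
P(y) = -4*y (P(y) = -5*y + y = -4*y)
8994 + P(n(12, 8)) = 8994 - 4*1 = 8994 - 4 = 8990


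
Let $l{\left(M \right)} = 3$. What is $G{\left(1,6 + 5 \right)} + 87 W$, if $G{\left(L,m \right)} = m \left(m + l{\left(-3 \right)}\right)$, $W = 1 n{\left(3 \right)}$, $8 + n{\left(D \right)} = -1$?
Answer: $-629$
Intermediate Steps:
$n{\left(D \right)} = -9$ ($n{\left(D \right)} = -8 - 1 = -9$)
$W = -9$ ($W = 1 \left(-9\right) = -9$)
$G{\left(L,m \right)} = m \left(3 + m\right)$ ($G{\left(L,m \right)} = m \left(m + 3\right) = m \left(3 + m\right)$)
$G{\left(1,6 + 5 \right)} + 87 W = \left(6 + 5\right) \left(3 + \left(6 + 5\right)\right) + 87 \left(-9\right) = 11 \left(3 + 11\right) - 783 = 11 \cdot 14 - 783 = 154 - 783 = -629$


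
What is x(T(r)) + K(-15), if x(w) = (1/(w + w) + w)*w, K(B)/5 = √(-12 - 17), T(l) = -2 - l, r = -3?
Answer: 3/2 + 5*I*√29 ≈ 1.5 + 26.926*I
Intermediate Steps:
K(B) = 5*I*√29 (K(B) = 5*√(-12 - 17) = 5*√(-29) = 5*(I*√29) = 5*I*√29)
x(w) = w*(w + 1/(2*w)) (x(w) = (1/(2*w) + w)*w = (w + 1/(2*w))*w = w*(w + 1/(2*w)))
x(T(r)) + K(-15) = (½ + (-2 - 1*(-3))²) + 5*I*√29 = (½ + (-2 + 3)²) + 5*I*√29 = (½ + 1²) + 5*I*√29 = (½ + 1) + 5*I*√29 = 3/2 + 5*I*√29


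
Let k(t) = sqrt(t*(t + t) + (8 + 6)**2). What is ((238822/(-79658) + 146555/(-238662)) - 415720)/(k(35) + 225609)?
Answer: -297182024040028757611/161277670584263910510 + 27662116780982159*sqrt(6)/161277670584263910510 ≈ -1.8423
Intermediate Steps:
k(t) = sqrt(196 + 2*t**2) (k(t) = sqrt(t*(2*t) + 14**2) = sqrt(2*t**2 + 196) = sqrt(196 + 2*t**2))
((238822/(-79658) + 146555/(-238662)) - 415720)/(k(35) + 225609) = ((238822/(-79658) + 146555/(-238662)) - 415720)/(sqrt(196 + 2*35**2) + 225609) = ((238822*(-1/79658) + 146555*(-1/238662)) - 415720)/(sqrt(196 + 2*1225) + 225609) = ((-119411/39829 - 146555/238662) - 415720)/(sqrt(196 + 2450) + 225609) = (-34336007177/9505668798 - 415720)/(sqrt(2646) + 225609) = -3951730968711737/(9505668798*(21*sqrt(6) + 225609)) = -3951730968711737/(9505668798*(225609 + 21*sqrt(6)))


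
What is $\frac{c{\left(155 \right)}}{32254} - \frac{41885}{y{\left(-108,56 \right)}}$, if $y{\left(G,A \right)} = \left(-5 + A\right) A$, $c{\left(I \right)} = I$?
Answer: $- \frac{675258055}{46058712} \approx -14.661$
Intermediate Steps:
$y{\left(G,A \right)} = A \left(-5 + A\right)$
$\frac{c{\left(155 \right)}}{32254} - \frac{41885}{y{\left(-108,56 \right)}} = \frac{155}{32254} - \frac{41885}{56 \left(-5 + 56\right)} = 155 \cdot \frac{1}{32254} - \frac{41885}{56 \cdot 51} = \frac{155}{32254} - \frac{41885}{2856} = - \frac{675258055}{46058712}$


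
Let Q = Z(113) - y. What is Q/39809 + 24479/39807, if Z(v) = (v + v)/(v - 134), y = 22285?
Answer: 608699818/11092738041 ≈ 0.054874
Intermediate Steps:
Z(v) = 2*v/(-134 + v) (Z(v) = (2*v)/(-134 + v) = 2*v/(-134 + v))
Q = -468211/21 (Q = 2*113/(-134 + 113) - 1*22285 = 2*113/(-21) - 22285 = 2*113*(-1/21) - 22285 = -226/21 - 22285 = -468211/21 ≈ -22296.)
Q/39809 + 24479/39807 = -468211/21/39809 + 24479/39807 = -468211/21*1/39809 + 24479*(1/39807) = -468211/835989 + 24479/39807 = 608699818/11092738041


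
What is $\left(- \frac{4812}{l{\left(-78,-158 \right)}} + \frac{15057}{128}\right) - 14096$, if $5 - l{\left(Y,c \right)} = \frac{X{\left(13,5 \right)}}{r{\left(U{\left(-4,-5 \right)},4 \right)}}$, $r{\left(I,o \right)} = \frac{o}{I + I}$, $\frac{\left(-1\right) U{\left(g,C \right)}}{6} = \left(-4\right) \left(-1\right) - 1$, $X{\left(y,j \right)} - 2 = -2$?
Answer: $- \frac{9562091}{640} \approx -14941.0$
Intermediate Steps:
$X{\left(y,j \right)} = 0$ ($X{\left(y,j \right)} = 2 - 2 = 0$)
$U{\left(g,C \right)} = -18$ ($U{\left(g,C \right)} = - 6 \left(\left(-4\right) \left(-1\right) - 1\right) = - 6 \left(4 - 1\right) = \left(-6\right) 3 = -18$)
$r{\left(I,o \right)} = \frac{o}{2 I}$
$l{\left(Y,c \right)} = 5$ ($l{\left(Y,c \right)} = 5 - \frac{0}{\frac{1}{2} \cdot 4 \frac{1}{-18}} = 5 - \frac{0}{\frac{1}{2} \cdot 4 \left(- \frac{1}{18}\right)} = 5 - \frac{0}{- \frac{1}{9}} = 5 - 0 \left(-9\right) = 5 - 0 = 5 + 0 = 5$)
$\left(- \frac{4812}{l{\left(-78,-158 \right)}} + \frac{15057}{128}\right) - 14096 = \left(- \frac{4812}{5} + \frac{15057}{128}\right) - 14096 = - \frac{540651}{640} - 14096 = - \frac{9562091}{640}$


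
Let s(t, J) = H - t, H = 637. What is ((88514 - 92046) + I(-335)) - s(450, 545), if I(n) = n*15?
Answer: -8744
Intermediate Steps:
I(n) = 15*n
s(t, J) = 637 - t
((88514 - 92046) + I(-335)) - s(450, 545) = ((88514 - 92046) + 15*(-335)) - (637 - 1*450) = (-3532 - 5025) - (637 - 450) = -8557 - 1*187 = -8557 - 187 = -8744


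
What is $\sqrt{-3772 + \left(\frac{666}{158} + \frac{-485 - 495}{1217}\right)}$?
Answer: $\frac{i \sqrt{34834873548365}}{96143} \approx 61.389 i$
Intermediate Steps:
$\sqrt{-3772 + \left(\frac{666}{158} + \frac{-485 - 495}{1217}\right)} = \sqrt{-3772 + \left(666 \cdot \frac{1}{158} - \frac{980}{1217}\right)} = \sqrt{-3772 + \left(\frac{333}{79} - \frac{980}{1217}\right)} = \sqrt{-3772 + \frac{327841}{96143}} = \sqrt{- \frac{362323555}{96143}} = \frac{i \sqrt{34834873548365}}{96143}$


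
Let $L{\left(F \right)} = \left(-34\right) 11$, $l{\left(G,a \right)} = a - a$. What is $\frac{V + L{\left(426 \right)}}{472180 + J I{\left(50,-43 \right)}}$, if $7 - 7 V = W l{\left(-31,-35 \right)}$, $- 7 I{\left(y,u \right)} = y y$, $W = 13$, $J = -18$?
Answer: $- \frac{2611}{3350260} \approx -0.00077934$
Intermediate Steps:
$l{\left(G,a \right)} = 0$
$I{\left(y,u \right)} = - \frac{y^{2}}{7}$ ($I{\left(y,u \right)} = - \frac{y y}{7} = - \frac{y^{2}}{7}$)
$L{\left(F \right)} = -374$
$V = 1$ ($V = 1 - \frac{13 \cdot 0}{7} = 1 - 0 = 1 + 0 = 1$)
$\frac{V + L{\left(426 \right)}}{472180 + J I{\left(50,-43 \right)}} = \frac{1 - 374}{472180 - 18 \left(- \frac{50^{2}}{7}\right)} = - \frac{373}{472180 - 18 \left(\left(- \frac{1}{7}\right) 2500\right)} = - \frac{373}{472180 - - \frac{45000}{7}} = - \frac{373}{472180 + \frac{45000}{7}} = - \frac{373}{\frac{3350260}{7}} = \left(-373\right) \frac{7}{3350260} = - \frac{2611}{3350260}$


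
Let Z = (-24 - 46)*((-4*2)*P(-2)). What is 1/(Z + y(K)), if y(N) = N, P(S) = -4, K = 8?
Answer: -1/2232 ≈ -0.00044803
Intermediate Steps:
Z = -2240 (Z = (-24 - 46)*(-4*2*(-4)) = -(-560)*(-4) = -70*32 = -2240)
1/(Z + y(K)) = 1/(-2240 + 8) = 1/(-2232) = -1/2232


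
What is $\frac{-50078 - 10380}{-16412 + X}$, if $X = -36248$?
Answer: $\frac{30229}{26330} \approx 1.1481$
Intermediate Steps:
$\frac{-50078 - 10380}{-16412 + X} = \frac{-50078 - 10380}{-16412 - 36248} = - \frac{60458}{-52660} = \left(-60458\right) \left(- \frac{1}{52660}\right) = \frac{30229}{26330}$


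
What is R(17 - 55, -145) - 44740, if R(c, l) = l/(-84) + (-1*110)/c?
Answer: -71397665/1596 ≈ -44735.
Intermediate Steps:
R(c, l) = -110/c - l/84 (R(c, l) = l*(-1/84) - 110/c = -l/84 - 110/c = -110/c - l/84)
R(17 - 55, -145) - 44740 = (-110/(17 - 55) - 1/84*(-145)) - 44740 = (-110/(-38) + 145/84) - 44740 = (-110*(-1/38) + 145/84) - 44740 = (55/19 + 145/84) - 44740 = 7375/1596 - 44740 = -71397665/1596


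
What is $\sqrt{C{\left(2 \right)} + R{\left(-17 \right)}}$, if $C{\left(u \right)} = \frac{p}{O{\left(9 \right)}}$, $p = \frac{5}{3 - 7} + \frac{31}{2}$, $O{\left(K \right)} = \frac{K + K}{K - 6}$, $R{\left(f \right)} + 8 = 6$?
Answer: $\frac{\sqrt{6}}{4} \approx 0.61237$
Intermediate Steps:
$R{\left(f \right)} = -2$ ($R{\left(f \right)} = -8 + 6 = -2$)
$O{\left(K \right)} = \frac{2 K}{-6 + K}$
$p = \frac{57}{4}$ ($p = \frac{5}{3 - 7} + 31 \cdot \frac{1}{2} = \frac{5}{-4} + \frac{31}{2} = 5 \left(- \frac{1}{4}\right) + \frac{31}{2} = - \frac{5}{4} + \frac{31}{2} = \frac{57}{4} \approx 14.25$)
$C{\left(u \right)} = \frac{19}{8}$ ($C{\left(u \right)} = \frac{57}{4 \cdot 2 \cdot 9 \frac{1}{-6 + 9}} = \frac{57}{4 \cdot 2 \cdot 9 \cdot \frac{1}{3}} = \frac{57}{4 \cdot 6} = \frac{57}{4} \cdot \frac{1}{6} = \frac{19}{8}$)
$\sqrt{C{\left(2 \right)} + R{\left(-17 \right)}} = \sqrt{\frac{19}{8} - 2} = \sqrt{\frac{3}{8}} = \frac{\sqrt{6}}{4}$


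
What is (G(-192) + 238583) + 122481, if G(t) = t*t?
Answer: 397928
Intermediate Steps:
G(t) = t²
(G(-192) + 238583) + 122481 = ((-192)² + 238583) + 122481 = (36864 + 238583) + 122481 = 275447 + 122481 = 397928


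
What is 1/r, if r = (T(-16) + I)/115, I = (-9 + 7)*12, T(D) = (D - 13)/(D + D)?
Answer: -3680/739 ≈ -4.9797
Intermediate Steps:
T(D) = (-13 + D)/(2*D) (T(D) = (-13 + D)/((2*D)) = (-13 + D)*(1/(2*D)) = (-13 + D)/(2*D))
I = -24 (I = -2*12 = -24)
r = -739/3680 (r = ((½)*(-13 - 16)/(-16) - 24)/115 = ((½)*(-1/16)*(-29) - 24)*(1/115) = (29/32 - 24)*(1/115) = -739/32*1/115 = -739/3680 ≈ -0.20082)
1/r = 1/(-739/3680) = -3680/739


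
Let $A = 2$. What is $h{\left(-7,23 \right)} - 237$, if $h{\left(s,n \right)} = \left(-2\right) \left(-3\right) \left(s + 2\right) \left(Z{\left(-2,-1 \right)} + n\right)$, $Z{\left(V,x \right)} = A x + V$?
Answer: $-807$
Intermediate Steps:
$Z{\left(V,x \right)} = V + 2 x$ ($Z{\left(V,x \right)} = 2 x + V = V + 2 x$)
$h{\left(s,n \right)} = 6 \left(-4 + n\right) \left(2 + s\right)$ ($h{\left(s,n \right)} = \left(-2\right) \left(-3\right) \left(s + 2\right) \left(\left(-2 + 2 \left(-1\right)\right) + n\right) = 6 \left(2 + s\right) \left(\left(-2 - 2\right) + n\right) = 6 \left(2 + s\right) \left(-4 + n\right) = 6 \left(-4 + n\right) \left(2 + s\right)$)
$h{\left(-7,23 \right)} - 237 = \left(-48 - -168 + 12 \cdot 23 + 6 \cdot 23 \left(-7\right)\right) - 237 = \left(-48 + 168 + 276 - 966\right) - 237 = -570 - 237 = -807$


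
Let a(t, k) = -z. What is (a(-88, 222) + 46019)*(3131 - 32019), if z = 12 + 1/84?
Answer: -27910047314/21 ≈ -1.3290e+9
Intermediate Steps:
z = 1009/84 (z = 12 + 1/84 = 1009/84 ≈ 12.012)
a(t, k) = -1009/84 (a(t, k) = -1*1009/84 = -1009/84)
(a(-88, 222) + 46019)*(3131 - 32019) = (-1009/84 + 46019)*(3131 - 32019) = (3864587/84)*(-28888) = -27910047314/21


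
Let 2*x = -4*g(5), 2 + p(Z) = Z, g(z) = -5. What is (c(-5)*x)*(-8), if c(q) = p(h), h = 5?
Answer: -240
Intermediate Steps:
p(Z) = -2 + Z
c(q) = 3 (c(q) = -2 + 5 = 3)
x = 10 (x = (-4*(-5))/2 = (½)*20 = 10)
(c(-5)*x)*(-8) = (3*10)*(-8) = 30*(-8) = -240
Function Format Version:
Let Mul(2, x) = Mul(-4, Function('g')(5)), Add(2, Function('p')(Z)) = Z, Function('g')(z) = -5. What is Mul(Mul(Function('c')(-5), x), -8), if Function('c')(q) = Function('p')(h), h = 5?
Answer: -240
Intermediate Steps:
Function('p')(Z) = Add(-2, Z)
Function('c')(q) = 3 (Function('c')(q) = Add(-2, 5) = 3)
x = 10 (x = Mul(Rational(1, 2), Mul(-4, -5)) = Mul(Rational(1, 2), 20) = 10)
Mul(Mul(Function('c')(-5), x), -8) = Mul(Mul(3, 10), -8) = Mul(30, -8) = -240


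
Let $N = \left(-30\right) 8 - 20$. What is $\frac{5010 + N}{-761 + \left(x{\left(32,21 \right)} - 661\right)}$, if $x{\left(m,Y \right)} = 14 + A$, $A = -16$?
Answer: $- \frac{2375}{712} \approx -3.3357$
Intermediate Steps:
$N = -260$ ($N = -240 - 20 = -260$)
$x{\left(m,Y \right)} = -2$ ($x{\left(m,Y \right)} = 14 - 16 = -2$)
$\frac{5010 + N}{-761 + \left(x{\left(32,21 \right)} - 661\right)} = \frac{5010 - 260}{-761 - 663} = \frac{4750}{-761 - 663} = \frac{4750}{-1424} = 4750 \left(- \frac{1}{1424}\right) = - \frac{2375}{712}$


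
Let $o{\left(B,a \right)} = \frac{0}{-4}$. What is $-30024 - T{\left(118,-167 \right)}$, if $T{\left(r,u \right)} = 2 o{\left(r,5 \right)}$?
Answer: $-30024$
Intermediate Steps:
$o{\left(B,a \right)} = 0$ ($o{\left(B,a \right)} = 0 \left(- \frac{1}{4}\right) = 0$)
$T{\left(r,u \right)} = 0$ ($T{\left(r,u \right)} = 2 \cdot 0 = 0$)
$-30024 - T{\left(118,-167 \right)} = -30024 - 0 = -30024 + 0 = -30024$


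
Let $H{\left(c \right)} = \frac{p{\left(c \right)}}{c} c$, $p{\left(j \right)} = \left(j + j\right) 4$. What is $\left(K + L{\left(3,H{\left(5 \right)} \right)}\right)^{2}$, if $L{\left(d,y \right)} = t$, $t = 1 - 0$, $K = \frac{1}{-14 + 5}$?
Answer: $\frac{64}{81} \approx 0.79012$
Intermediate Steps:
$p{\left(j \right)} = 8 j$ ($p{\left(j \right)} = 2 j 4 = 8 j$)
$K = - \frac{1}{9}$ ($K = \frac{1}{-9} = - \frac{1}{9} \approx -0.11111$)
$t = 1$ ($t = 1 + 0 = 1$)
$H{\left(c \right)} = 8 c$ ($H{\left(c \right)} = \frac{8 c}{c} c = 8 c$)
$L{\left(d,y \right)} = 1$
$\left(K + L{\left(3,H{\left(5 \right)} \right)}\right)^{2} = \left(- \frac{1}{9} + 1\right)^{2} = \left(\frac{8}{9}\right)^{2} = \frac{64}{81}$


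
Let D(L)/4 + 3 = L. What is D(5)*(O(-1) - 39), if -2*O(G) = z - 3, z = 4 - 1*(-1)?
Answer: -320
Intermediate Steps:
z = 5 (z = 4 + 1 = 5)
D(L) = -12 + 4*L
O(G) = -1 (O(G) = -(5 - 3)/2 = -½*2 = -1)
D(5)*(O(-1) - 39) = (-12 + 4*5)*(-1 - 39) = (-12 + 20)*(-40) = 8*(-40) = -320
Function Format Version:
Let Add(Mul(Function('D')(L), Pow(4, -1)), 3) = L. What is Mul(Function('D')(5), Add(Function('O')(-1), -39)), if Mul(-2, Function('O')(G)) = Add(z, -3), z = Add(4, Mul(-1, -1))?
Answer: -320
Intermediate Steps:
z = 5 (z = Add(4, 1) = 5)
Function('D')(L) = Add(-12, Mul(4, L))
Function('O')(G) = -1 (Function('O')(G) = Mul(Rational(-1, 2), Add(5, -3)) = Mul(Rational(-1, 2), 2) = -1)
Mul(Function('D')(5), Add(Function('O')(-1), -39)) = Mul(Add(-12, Mul(4, 5)), Add(-1, -39)) = Mul(Add(-12, 20), -40) = Mul(8, -40) = -320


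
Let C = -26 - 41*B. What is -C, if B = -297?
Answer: -12151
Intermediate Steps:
C = 12151 (C = -26 - 41*(-297) = -26 + 12177 = 12151)
-C = -1*12151 = -12151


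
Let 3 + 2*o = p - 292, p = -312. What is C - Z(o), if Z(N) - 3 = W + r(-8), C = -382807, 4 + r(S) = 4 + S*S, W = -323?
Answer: -382551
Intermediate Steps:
r(S) = S**2 (r(S) = -4 + (4 + S*S) = -4 + (4 + S**2) = S**2)
o = -607/2 (o = -3/2 + (-312 - 292)/2 = -3/2 + (1/2)*(-604) = -3/2 - 302 = -607/2 ≈ -303.50)
Z(N) = -256 (Z(N) = 3 + (-323 + (-8)**2) = 3 + (-323 + 64) = 3 - 259 = -256)
C - Z(o) = -382807 - 1*(-256) = -382807 + 256 = -382551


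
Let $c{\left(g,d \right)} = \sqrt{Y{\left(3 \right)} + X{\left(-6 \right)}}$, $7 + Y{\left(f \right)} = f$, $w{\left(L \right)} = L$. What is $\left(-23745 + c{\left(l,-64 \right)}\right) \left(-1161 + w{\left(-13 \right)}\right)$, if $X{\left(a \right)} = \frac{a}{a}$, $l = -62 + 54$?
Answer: $27876630 - 1174 i \sqrt{3} \approx 2.7877 \cdot 10^{7} - 2033.4 i$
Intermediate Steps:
$l = -8$
$X{\left(a \right)} = 1$
$Y{\left(f \right)} = -7 + f$
$c{\left(g,d \right)} = i \sqrt{3}$ ($c{\left(g,d \right)} = \sqrt{\left(-7 + 3\right) + 1} = \sqrt{-4 + 1} = \sqrt{-3} = i \sqrt{3}$)
$\left(-23745 + c{\left(l,-64 \right)}\right) \left(-1161 + w{\left(-13 \right)}\right) = \left(-23745 + i \sqrt{3}\right) \left(-1161 - 13\right) = \left(-23745 + i \sqrt{3}\right) \left(-1174\right) = 27876630 - 1174 i \sqrt{3}$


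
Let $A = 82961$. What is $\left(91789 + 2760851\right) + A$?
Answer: $2935601$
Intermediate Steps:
$\left(91789 + 2760851\right) + A = \left(91789 + 2760851\right) + 82961 = 2852640 + 82961 = 2935601$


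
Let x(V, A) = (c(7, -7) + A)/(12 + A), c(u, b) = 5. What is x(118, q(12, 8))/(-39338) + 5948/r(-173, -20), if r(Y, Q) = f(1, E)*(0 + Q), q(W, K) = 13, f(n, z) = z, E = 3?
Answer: -146239042/1475175 ≈ -99.133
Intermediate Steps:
r(Y, Q) = 3*Q (r(Y, Q) = 3*(0 + Q) = 3*Q)
x(V, A) = (5 + A)/(12 + A)
x(118, q(12, 8))/(-39338) + 5948/r(-173, -20) = ((5 + 13)/(12 + 13))/(-39338) + 5948/((3*(-20))) = (18/25)*(-1/39338) + 5948/(-60) = ((1/25)*18)*(-1/39338) + 5948*(-1/60) = (18/25)*(-1/39338) - 1487/15 = -9/491725 - 1487/15 = -146239042/1475175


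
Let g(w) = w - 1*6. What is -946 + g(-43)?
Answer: -995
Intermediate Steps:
g(w) = -6 + w (g(w) = w - 6 = -6 + w)
-946 + g(-43) = -946 + (-6 - 43) = -946 - 49 = -995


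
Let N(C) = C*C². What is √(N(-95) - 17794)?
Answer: 3*I*√97241 ≈ 935.5*I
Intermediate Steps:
N(C) = C³
√(N(-95) - 17794) = √((-95)³ - 17794) = √(-857375 - 17794) = √(-875169) = 3*I*√97241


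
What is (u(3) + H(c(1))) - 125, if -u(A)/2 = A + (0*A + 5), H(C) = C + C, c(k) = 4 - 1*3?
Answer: -139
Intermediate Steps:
c(k) = 1 (c(k) = 4 - 3 = 1)
H(C) = 2*C
u(A) = -10 - 2*A (u(A) = -2*(A + (0*A + 5)) = -2*(A + (0 + 5)) = -2*(A + 5) = -2*(5 + A) = -10 - 2*A)
(u(3) + H(c(1))) - 125 = ((-10 - 2*3) + 2*1) - 125 = ((-10 - 6) + 2) - 125 = (-16 + 2) - 125 = -14 - 125 = -139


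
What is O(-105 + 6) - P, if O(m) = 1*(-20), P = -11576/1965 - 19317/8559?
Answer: -22147979/1868715 ≈ -11.852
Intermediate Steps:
P = -15226321/1868715 (P = -11576*1/1965 - 19317*1/8559 = -11576/1965 - 6439/2853 = -15226321/1868715 ≈ -8.1480)
O(m) = -20
O(-105 + 6) - P = -20 - 1*(-15226321/1868715) = -20 + 15226321/1868715 = -22147979/1868715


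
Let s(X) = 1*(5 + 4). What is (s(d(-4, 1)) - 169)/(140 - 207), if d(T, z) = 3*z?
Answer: 160/67 ≈ 2.3881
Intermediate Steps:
s(X) = 9 (s(X) = 1*9 = 9)
(s(d(-4, 1)) - 169)/(140 - 207) = (9 - 169)/(140 - 207) = -160/(-67) = -160*(-1/67) = 160/67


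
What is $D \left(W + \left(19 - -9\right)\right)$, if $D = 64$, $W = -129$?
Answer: $-6464$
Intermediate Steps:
$D \left(W + \left(19 - -9\right)\right) = 64 \left(-129 + \left(19 - -9\right)\right) = 64 \left(-129 + \left(19 + 9\right)\right) = 64 \left(-129 + 28\right) = 64 \left(-101\right) = -6464$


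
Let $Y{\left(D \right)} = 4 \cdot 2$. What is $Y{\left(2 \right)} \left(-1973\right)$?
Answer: $-15784$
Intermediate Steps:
$Y{\left(D \right)} = 8$
$Y{\left(2 \right)} \left(-1973\right) = 8 \left(-1973\right) = -15784$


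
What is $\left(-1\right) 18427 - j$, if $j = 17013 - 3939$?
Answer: $-31501$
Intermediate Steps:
$j = 13074$
$\left(-1\right) 18427 - j = \left(-1\right) 18427 - 13074 = -18427 - 13074 = -31501$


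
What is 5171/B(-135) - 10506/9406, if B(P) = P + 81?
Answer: -24602875/253962 ≈ -96.876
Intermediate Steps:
B(P) = 81 + P
5171/B(-135) - 10506/9406 = 5171/(81 - 135) - 10506/9406 = 5171/(-54) - 10506*1/9406 = 5171*(-1/54) - 5253/4703 = -5171/54 - 5253/4703 = -24602875/253962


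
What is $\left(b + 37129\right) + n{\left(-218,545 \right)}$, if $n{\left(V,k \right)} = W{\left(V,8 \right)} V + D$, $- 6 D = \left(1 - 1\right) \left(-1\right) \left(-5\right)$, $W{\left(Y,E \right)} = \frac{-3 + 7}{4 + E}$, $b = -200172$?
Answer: $- \frac{489347}{3} \approx -1.6312 \cdot 10^{5}$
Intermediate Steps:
$W{\left(Y,E \right)} = \frac{4}{4 + E}$
$D = 0$ ($D = - \frac{\left(1 - 1\right) \left(-1\right) \left(-5\right)}{6} = - \frac{0 \left(-1\right) \left(-5\right)}{6} = - \frac{0 \left(-5\right)}{6} = \left(- \frac{1}{6}\right) 0 = 0$)
$n{\left(V,k \right)} = \frac{V}{3}$ ($n{\left(V,k \right)} = \frac{4}{4 + 8} V + 0 = \frac{4}{12} V + 0 = 4 \cdot \frac{1}{12} V + 0 = \frac{V}{3} + 0 = \frac{V}{3}$)
$\left(b + 37129\right) + n{\left(-218,545 \right)} = \left(-200172 + 37129\right) + \frac{1}{3} \left(-218\right) = -163043 - \frac{218}{3} = - \frac{489347}{3}$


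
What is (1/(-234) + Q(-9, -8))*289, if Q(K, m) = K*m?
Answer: 4868783/234 ≈ 20807.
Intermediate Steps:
(1/(-234) + Q(-9, -8))*289 = (1/(-234) - 9*(-8))*289 = (-1/234 + 72)*289 = (16847/234)*289 = 4868783/234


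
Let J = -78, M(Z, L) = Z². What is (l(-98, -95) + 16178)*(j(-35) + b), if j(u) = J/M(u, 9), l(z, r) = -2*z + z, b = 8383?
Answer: 167139822772/1225 ≈ 1.3644e+8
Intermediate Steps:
l(z, r) = -z
j(u) = -78/u²
(l(-98, -95) + 16178)*(j(-35) + b) = (-1*(-98) + 16178)*(-78/(-35)² + 8383) = (98 + 16178)*(-78*1/1225 + 8383) = 16276*(-78/1225 + 8383) = 16276*(10269097/1225) = 167139822772/1225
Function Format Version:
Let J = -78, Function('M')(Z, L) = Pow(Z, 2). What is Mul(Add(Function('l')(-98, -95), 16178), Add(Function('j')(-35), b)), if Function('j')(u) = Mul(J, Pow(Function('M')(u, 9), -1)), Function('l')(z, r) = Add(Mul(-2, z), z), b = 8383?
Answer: Rational(167139822772, 1225) ≈ 1.3644e+8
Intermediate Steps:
Function('l')(z, r) = Mul(-1, z)
Function('j')(u) = Mul(-78, Pow(u, -2)) (Function('j')(u) = Mul(-78, Pow(Pow(u, 2), -1)) = Mul(-78, Pow(u, -2)))
Mul(Add(Function('l')(-98, -95), 16178), Add(Function('j')(-35), b)) = Mul(Add(Mul(-1, -98), 16178), Add(Mul(-78, Pow(-35, -2)), 8383)) = Mul(Add(98, 16178), Add(Mul(-78, Rational(1, 1225)), 8383)) = Mul(16276, Add(Rational(-78, 1225), 8383)) = Mul(16276, Rational(10269097, 1225)) = Rational(167139822772, 1225)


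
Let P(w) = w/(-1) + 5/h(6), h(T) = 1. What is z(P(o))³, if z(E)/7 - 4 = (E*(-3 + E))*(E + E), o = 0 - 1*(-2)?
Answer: 21952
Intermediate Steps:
o = 2 (o = 0 + 2 = 2)
P(w) = 5 - w (P(w) = w/(-1) + 5/1 = w*(-1) + 5*1 = -w + 5 = 5 - w)
z(E) = 28 + 14*E²*(-3 + E) (z(E) = 28 + 7*((E*(-3 + E))*(E + E)) = 28 + 7*((E*(-3 + E))*(2*E)) = 28 + 7*(2*E²*(-3 + E)) = 28 + 14*E²*(-3 + E))
z(P(o))³ = (28 - 42*(5 - 1*2)² + 14*(5 - 1*2)³)³ = (28 - 42*(5 - 2)² + 14*(5 - 2)³)³ = (28 - 42*3² + 14*3³)³ = (28 - 42*9 + 14*27)³ = (28 - 378 + 378)³ = 28³ = 21952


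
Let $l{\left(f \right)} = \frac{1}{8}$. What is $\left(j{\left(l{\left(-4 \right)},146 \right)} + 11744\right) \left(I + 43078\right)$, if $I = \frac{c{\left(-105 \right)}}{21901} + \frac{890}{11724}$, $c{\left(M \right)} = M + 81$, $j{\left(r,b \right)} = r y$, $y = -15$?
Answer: $\frac{519520550885137741}{1027069296} \approx 5.0583 \cdot 10^{8}$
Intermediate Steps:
$l{\left(f \right)} = \frac{1}{8}$
$j{\left(r,b \right)} = - 15 r$ ($j{\left(r,b \right)} = r \left(-15\right) = - 15 r$)
$c{\left(M \right)} = 81 + M$
$I = \frac{9605257}{128383662}$ ($I = \frac{81 - 105}{21901} + \frac{890}{11724} = \left(-24\right) \frac{1}{21901} + 890 \cdot \frac{1}{11724} = - \frac{24}{21901} + \frac{445}{5862} = \frac{9605257}{128383662} \approx 0.074817$)
$\left(j{\left(l{\left(-4 \right)},146 \right)} + 11744\right) \left(I + 43078\right) = \left(\left(-15\right) \frac{1}{8} + 11744\right) \left(\frac{9605257}{128383662} + 43078\right) = \left(- \frac{15}{8} + 11744\right) \frac{5530520996893}{128383662} = \frac{93937}{8} \cdot \frac{5530520996893}{128383662} = \frac{519520550885137741}{1027069296}$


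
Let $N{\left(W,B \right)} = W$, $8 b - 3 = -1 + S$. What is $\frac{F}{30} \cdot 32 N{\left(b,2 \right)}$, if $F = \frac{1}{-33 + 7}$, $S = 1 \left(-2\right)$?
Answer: $0$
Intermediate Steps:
$S = -2$
$b = 0$ ($b = \frac{3}{8} + \frac{-1 - 2}{8} = \frac{3}{8} + \frac{1}{8} \left(-3\right) = \frac{3}{8} - \frac{3}{8} = 0$)
$F = - \frac{1}{26}$ ($F = \frac{1}{-26} = - \frac{1}{26} \approx -0.038462$)
$\frac{F}{30} \cdot 32 N{\left(b,2 \right)} = - \frac{1}{26 \cdot 30} \cdot 32 \cdot 0 = \left(- \frac{1}{26}\right) \frac{1}{30} \cdot 32 \cdot 0 = \left(- \frac{1}{780}\right) 32 \cdot 0 = \left(- \frac{8}{195}\right) 0 = 0$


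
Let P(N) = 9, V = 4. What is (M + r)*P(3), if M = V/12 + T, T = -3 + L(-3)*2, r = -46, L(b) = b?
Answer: -492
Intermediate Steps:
T = -9 (T = -3 - 3*2 = -3 - 6 = -9)
M = -26/3 (M = 4/12 - 9 = (1/12)*4 - 9 = 1/3 - 9 = -26/3 ≈ -8.6667)
(M + r)*P(3) = (-26/3 - 46)*9 = -164/3*9 = -492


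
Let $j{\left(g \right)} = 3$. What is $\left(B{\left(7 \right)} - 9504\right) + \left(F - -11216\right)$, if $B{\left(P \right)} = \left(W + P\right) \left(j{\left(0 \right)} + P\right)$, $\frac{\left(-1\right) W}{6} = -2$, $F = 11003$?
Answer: $12905$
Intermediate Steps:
$W = 12$ ($W = \left(-6\right) \left(-2\right) = 12$)
$B{\left(P \right)} = \left(3 + P\right) \left(12 + P\right)$ ($B{\left(P \right)} = \left(12 + P\right) \left(3 + P\right) = \left(3 + P\right) \left(12 + P\right)$)
$\left(B{\left(7 \right)} - 9504\right) + \left(F - -11216\right) = \left(\left(36 + 7^{2} + 15 \cdot 7\right) - 9504\right) + \left(11003 - -11216\right) = \left(\left(36 + 49 + 105\right) - 9504\right) + \left(11003 + 11216\right) = \left(190 - 9504\right) + 22219 = -9314 + 22219 = 12905$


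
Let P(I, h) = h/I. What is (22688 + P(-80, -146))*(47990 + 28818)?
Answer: 8713800393/5 ≈ 1.7428e+9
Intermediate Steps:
(22688 + P(-80, -146))*(47990 + 28818) = (22688 - 146/(-80))*(47990 + 28818) = (22688 - 146*(-1/80))*76808 = (22688 + 73/40)*76808 = (907593/40)*76808 = 8713800393/5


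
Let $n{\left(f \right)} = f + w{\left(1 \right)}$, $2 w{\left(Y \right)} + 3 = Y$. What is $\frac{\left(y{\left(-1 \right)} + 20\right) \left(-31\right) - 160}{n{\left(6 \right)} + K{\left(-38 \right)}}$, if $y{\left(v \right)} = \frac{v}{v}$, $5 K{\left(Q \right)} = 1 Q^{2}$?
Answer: $- \frac{4055}{1469} \approx -2.7604$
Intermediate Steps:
$w{\left(Y \right)} = - \frac{3}{2} + \frac{Y}{2}$
$K{\left(Q \right)} = \frac{Q^{2}}{5}$ ($K{\left(Q \right)} = \frac{1 Q^{2}}{5} = \frac{Q^{2}}{5}$)
$y{\left(v \right)} = 1$
$n{\left(f \right)} = -1 + f$ ($n{\left(f \right)} = f + \left(- \frac{3}{2} + \frac{1}{2} \cdot 1\right) = f + \left(- \frac{3}{2} + \frac{1}{2}\right) = f - 1 = -1 + f$)
$\frac{\left(y{\left(-1 \right)} + 20\right) \left(-31\right) - 160}{n{\left(6 \right)} + K{\left(-38 \right)}} = \frac{\left(1 + 20\right) \left(-31\right) - 160}{\left(-1 + 6\right) + \frac{\left(-38\right)^{2}}{5}} = \frac{21 \left(-31\right) - 160}{5 + \frac{1}{5} \cdot 1444} = \frac{-651 - 160}{5 + \frac{1444}{5}} = - \frac{811}{\frac{1469}{5}} = \left(-811\right) \frac{5}{1469} = - \frac{4055}{1469}$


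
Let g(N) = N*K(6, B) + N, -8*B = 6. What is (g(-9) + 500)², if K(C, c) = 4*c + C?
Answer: 215296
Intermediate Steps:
B = -¾ (B = -⅛*6 = -¾ ≈ -0.75000)
K(C, c) = C + 4*c
g(N) = 4*N (g(N) = N*(6 + 4*(-¾)) + N = N*(6 - 3) + N = N*3 + N = 3*N + N = 4*N)
(g(-9) + 500)² = (4*(-9) + 500)² = (-36 + 500)² = 464² = 215296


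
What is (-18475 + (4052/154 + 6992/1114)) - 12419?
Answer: -1323615092/42889 ≈ -30861.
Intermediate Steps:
(-18475 + (4052/154 + 6992/1114)) - 12419 = (-18475 + (4052*(1/154) + 6992*(1/1114))) - 12419 = (-18475 + (2026/77 + 3496/557)) - 12419 = (-18475 + 1397674/42889) - 12419 = -790976601/42889 - 12419 = -1323615092/42889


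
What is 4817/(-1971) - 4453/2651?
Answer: -21546730/5225121 ≈ -4.1237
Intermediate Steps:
4817/(-1971) - 4453/2651 = 4817*(-1/1971) - 4453*1/2651 = -4817/1971 - 4453/2651 = -21546730/5225121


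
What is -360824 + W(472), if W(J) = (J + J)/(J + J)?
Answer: -360823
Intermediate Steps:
W(J) = 1 (W(J) = (2*J)/((2*J)) = (2*J)*(1/(2*J)) = 1)
-360824 + W(472) = -360824 + 1 = -360823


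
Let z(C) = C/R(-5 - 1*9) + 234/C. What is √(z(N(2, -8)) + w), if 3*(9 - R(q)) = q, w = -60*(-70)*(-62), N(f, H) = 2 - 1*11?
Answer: I*√437777213/41 ≈ 510.32*I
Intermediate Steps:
N(f, H) = -9 (N(f, H) = 2 - 11 = -9)
w = -260400 (w = 4200*(-62) = -260400)
R(q) = 9 - q/3
z(C) = 234/C + 3*C/41 (z(C) = C/(9 - (-5 - 1*9)/3) + 234/C = C/(9 - (-5 - 9)/3) + 234/C = C/(9 - ⅓*(-14)) + 234/C = C/(9 + 14/3) + 234/C = C/(41/3) + 234/C = C*(3/41) + 234/C = 3*C/41 + 234/C = 234/C + 3*C/41)
√(z(N(2, -8)) + w) = √((234/(-9) + (3/41)*(-9)) - 260400) = √((234*(-⅑) - 27/41) - 260400) = √((-26 - 27/41) - 260400) = √(-1093/41 - 260400) = √(-10677493/41) = I*√437777213/41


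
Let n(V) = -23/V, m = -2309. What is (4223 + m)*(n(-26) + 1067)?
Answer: 26571105/13 ≈ 2.0439e+6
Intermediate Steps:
(4223 + m)*(n(-26) + 1067) = (4223 - 2309)*(-23/(-26) + 1067) = 1914*(-23*(-1/26) + 1067) = 1914*(23/26 + 1067) = 1914*(27765/26) = 26571105/13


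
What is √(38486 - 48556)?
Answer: I*√10070 ≈ 100.35*I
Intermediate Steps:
√(38486 - 48556) = √(-10070) = I*√10070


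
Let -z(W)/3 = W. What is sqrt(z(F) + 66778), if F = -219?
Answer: sqrt(67435) ≈ 259.68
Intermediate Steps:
z(W) = -3*W
sqrt(z(F) + 66778) = sqrt(-3*(-219) + 66778) = sqrt(657 + 66778) = sqrt(67435)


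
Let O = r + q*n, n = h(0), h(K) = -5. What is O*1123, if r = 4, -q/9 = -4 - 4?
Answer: -399788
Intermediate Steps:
q = 72 (q = -9*(-4 - 4) = -9*(-8) = 72)
n = -5
O = -356 (O = 4 + 72*(-5) = 4 - 360 = -356)
O*1123 = -356*1123 = -399788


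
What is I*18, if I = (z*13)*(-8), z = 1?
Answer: -1872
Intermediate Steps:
I = -104 (I = (1*13)*(-8) = 13*(-8) = -104)
I*18 = -104*18 = -1872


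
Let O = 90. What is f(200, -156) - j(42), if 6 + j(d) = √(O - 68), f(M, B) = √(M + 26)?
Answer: 6 + √226 - √22 ≈ 16.343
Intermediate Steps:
f(M, B) = √(26 + M)
j(d) = -6 + √22 (j(d) = -6 + √(90 - 68) = -6 + √22)
f(200, -156) - j(42) = √(26 + 200) - (-6 + √22) = √226 + (6 - √22) = 6 + √226 - √22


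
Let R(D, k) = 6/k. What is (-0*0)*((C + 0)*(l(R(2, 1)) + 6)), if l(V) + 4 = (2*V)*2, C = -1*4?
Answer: 0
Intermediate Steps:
C = -4
l(V) = -4 + 4*V (l(V) = -4 + (2*V)*2 = -4 + 4*V)
(-0*0)*((C + 0)*(l(R(2, 1)) + 6)) = (-0*0)*((-4 + 0)*((-4 + 4*(6/1)) + 6)) = (-3*0)*(-4*((-4 + 4*(6*1)) + 6)) = 0*(-4*((-4 + 4*6) + 6)) = 0*(-4*((-4 + 24) + 6)) = 0*(-4*(20 + 6)) = 0*(-4*26) = 0*(-104) = 0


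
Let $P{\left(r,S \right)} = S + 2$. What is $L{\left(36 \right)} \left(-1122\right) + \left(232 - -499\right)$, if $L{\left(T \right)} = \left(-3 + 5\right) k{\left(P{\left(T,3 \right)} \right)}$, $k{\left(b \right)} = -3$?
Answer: $7463$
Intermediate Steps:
$P{\left(r,S \right)} = 2 + S$
$L{\left(T \right)} = -6$ ($L{\left(T \right)} = \left(-3 + 5\right) \left(-3\right) = 2 \left(-3\right) = -6$)
$L{\left(36 \right)} \left(-1122\right) + \left(232 - -499\right) = \left(-6\right) \left(-1122\right) + \left(232 - -499\right) = 6732 + \left(232 + 499\right) = 6732 + 731 = 7463$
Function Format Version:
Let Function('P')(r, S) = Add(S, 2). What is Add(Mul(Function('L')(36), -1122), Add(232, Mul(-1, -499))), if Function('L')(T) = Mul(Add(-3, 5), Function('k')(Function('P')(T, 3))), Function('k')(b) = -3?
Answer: 7463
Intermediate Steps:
Function('P')(r, S) = Add(2, S)
Function('L')(T) = -6 (Function('L')(T) = Mul(Add(-3, 5), -3) = Mul(2, -3) = -6)
Add(Mul(Function('L')(36), -1122), Add(232, Mul(-1, -499))) = Add(Mul(-6, -1122), Add(232, Mul(-1, -499))) = Add(6732, Add(232, 499)) = Add(6732, 731) = 7463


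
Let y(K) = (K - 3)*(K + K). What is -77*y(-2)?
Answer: -1540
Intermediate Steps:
y(K) = 2*K*(-3 + K) (y(K) = (-3 + K)*(2*K) = 2*K*(-3 + K))
-77*y(-2) = -154*(-2)*(-3 - 2) = -154*(-2)*(-5) = -77*20 = -1540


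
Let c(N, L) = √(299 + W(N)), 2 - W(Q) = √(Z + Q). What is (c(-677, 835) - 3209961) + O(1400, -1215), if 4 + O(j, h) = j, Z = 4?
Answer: -3208565 + √(301 - I*√673) ≈ -3.2085e+6 - 0.74695*I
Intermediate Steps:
O(j, h) = -4 + j
W(Q) = 2 - √(4 + Q)
c(N, L) = √(301 - √(4 + N)) (c(N, L) = √(299 + (2 - √(4 + N))) = √(301 - √(4 + N)))
(c(-677, 835) - 3209961) + O(1400, -1215) = (√(301 - √(4 - 677)) - 3209961) + (-4 + 1400) = (√(301 - √(-673)) - 3209961) + 1396 = (√(301 - I*√673) - 3209961) + 1396 = (-3209961 + √(301 - I*√673)) + 1396 = -3208565 + √(301 - I*√673)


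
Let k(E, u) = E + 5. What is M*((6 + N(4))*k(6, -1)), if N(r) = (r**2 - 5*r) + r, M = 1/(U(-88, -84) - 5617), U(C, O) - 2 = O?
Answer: -66/5699 ≈ -0.011581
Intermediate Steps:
U(C, O) = 2 + O
k(E, u) = 5 + E
M = -1/5699 (M = 1/((2 - 84) - 5617) = 1/(-82 - 5617) = 1/(-5699) = -1/5699 ≈ -0.00017547)
N(r) = r**2 - 4*r
M*((6 + N(4))*k(6, -1)) = -(6 + 4*(-4 + 4))*(5 + 6)/5699 = -(6 + 4*0)*11/5699 = -(6 + 0)*11/5699 = -6*11/5699 = -1/5699*66 = -66/5699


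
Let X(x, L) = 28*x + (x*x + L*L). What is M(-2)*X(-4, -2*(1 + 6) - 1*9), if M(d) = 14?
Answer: 6062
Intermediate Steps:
X(x, L) = L**2 + x**2 + 28*x (X(x, L) = 28*x + (x**2 + L**2) = 28*x + (L**2 + x**2) = L**2 + x**2 + 28*x)
M(-2)*X(-4, -2*(1 + 6) - 1*9) = 14*((-2*(1 + 6) - 1*9)**2 + (-4)**2 + 28*(-4)) = 14*((-2*7 - 9)**2 + 16 - 112) = 14*((-14 - 9)**2 + 16 - 112) = 14*((-23)**2 + 16 - 112) = 14*(529 + 16 - 112) = 14*433 = 6062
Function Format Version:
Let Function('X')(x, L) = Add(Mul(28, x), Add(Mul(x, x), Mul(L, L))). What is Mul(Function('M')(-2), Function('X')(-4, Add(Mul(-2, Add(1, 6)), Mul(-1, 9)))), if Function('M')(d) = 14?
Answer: 6062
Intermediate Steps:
Function('X')(x, L) = Add(Pow(L, 2), Pow(x, 2), Mul(28, x)) (Function('X')(x, L) = Add(Mul(28, x), Add(Pow(x, 2), Pow(L, 2))) = Add(Mul(28, x), Add(Pow(L, 2), Pow(x, 2))) = Add(Pow(L, 2), Pow(x, 2), Mul(28, x)))
Mul(Function('M')(-2), Function('X')(-4, Add(Mul(-2, Add(1, 6)), Mul(-1, 9)))) = Mul(14, Add(Pow(Add(Mul(-2, Add(1, 6)), Mul(-1, 9)), 2), Pow(-4, 2), Mul(28, -4))) = Mul(14, Add(Pow(Add(Mul(-2, 7), -9), 2), 16, -112)) = Mul(14, Add(Pow(Add(-14, -9), 2), 16, -112)) = Mul(14, Add(Pow(-23, 2), 16, -112)) = Mul(14, Add(529, 16, -112)) = Mul(14, 433) = 6062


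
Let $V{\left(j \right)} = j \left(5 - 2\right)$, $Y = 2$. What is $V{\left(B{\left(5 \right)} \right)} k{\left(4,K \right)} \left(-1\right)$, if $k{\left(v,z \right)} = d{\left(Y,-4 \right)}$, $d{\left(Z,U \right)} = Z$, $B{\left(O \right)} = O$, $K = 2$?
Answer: $-30$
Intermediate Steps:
$k{\left(v,z \right)} = 2$
$V{\left(j \right)} = 3 j$ ($V{\left(j \right)} = j 3 = 3 j$)
$V{\left(B{\left(5 \right)} \right)} k{\left(4,K \right)} \left(-1\right) = 3 \cdot 5 \cdot 2 \left(-1\right) = 15 \cdot 2 \left(-1\right) = 30 \left(-1\right) = -30$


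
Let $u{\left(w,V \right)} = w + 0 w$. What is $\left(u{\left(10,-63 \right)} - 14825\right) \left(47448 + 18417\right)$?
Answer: $-975789975$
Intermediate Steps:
$u{\left(w,V \right)} = w$ ($u{\left(w,V \right)} = w + 0 = w$)
$\left(u{\left(10,-63 \right)} - 14825\right) \left(47448 + 18417\right) = \left(10 - 14825\right) \left(47448 + 18417\right) = \left(-14815\right) 65865 = -975789975$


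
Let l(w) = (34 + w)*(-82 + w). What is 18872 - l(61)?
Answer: 20867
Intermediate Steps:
l(w) = (-82 + w)*(34 + w)
18872 - l(61) = 18872 - (-2788 + 61² - 48*61) = 18872 - (-2788 + 3721 - 2928) = 18872 - 1*(-1995) = 18872 + 1995 = 20867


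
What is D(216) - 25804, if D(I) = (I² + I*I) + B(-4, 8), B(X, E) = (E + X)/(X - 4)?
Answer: 135015/2 ≈ 67508.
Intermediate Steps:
B(X, E) = (E + X)/(-4 + X)
D(I) = -½ + 2*I² (D(I) = (I² + I*I) + (8 - 4)/(-4 - 4) = (I² + I²) + 4/(-8) = 2*I² - ⅛*4 = 2*I² - ½ = -½ + 2*I²)
D(216) - 25804 = (-½ + 2*216²) - 25804 = (-½ + 2*46656) - 25804 = (-½ + 93312) - 25804 = 186623/2 - 25804 = 135015/2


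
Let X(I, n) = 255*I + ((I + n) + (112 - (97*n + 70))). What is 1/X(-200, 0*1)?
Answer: -1/51158 ≈ -1.9547e-5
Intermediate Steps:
X(I, n) = 42 - 96*n + 256*I (X(I, n) = 255*I + ((I + n) + (112 - (70 + 97*n))) = 255*I + ((I + n) + (112 + (-70 - 97*n))) = 255*I + ((I + n) + (42 - 97*n)) = 255*I + (42 + I - 96*n) = 42 - 96*n + 256*I)
1/X(-200, 0*1) = 1/(42 - 0 + 256*(-200)) = 1/(42 - 96*0 - 51200) = 1/(42 + 0 - 51200) = 1/(-51158) = -1/51158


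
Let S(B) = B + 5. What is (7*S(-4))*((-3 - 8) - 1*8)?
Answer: -133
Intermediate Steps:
S(B) = 5 + B
(7*S(-4))*((-3 - 8) - 1*8) = (7*(5 - 4))*((-3 - 8) - 1*8) = (7*1)*(-11 - 8) = 7*(-19) = -133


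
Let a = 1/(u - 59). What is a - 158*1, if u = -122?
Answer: -28599/181 ≈ -158.01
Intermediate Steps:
a = -1/181 (a = 1/(-122 - 59) = 1/(-181) = -1/181 ≈ -0.0055249)
a - 158*1 = -1/181 - 158*1 = -1/181 - 158 = -28599/181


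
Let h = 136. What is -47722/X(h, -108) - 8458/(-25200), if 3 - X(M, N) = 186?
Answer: 200690369/768600 ≈ 261.11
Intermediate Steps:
X(M, N) = -183 (X(M, N) = 3 - 1*186 = 3 - 186 = -183)
-47722/X(h, -108) - 8458/(-25200) = -47722/(-183) - 8458/(-25200) = -47722*(-1/183) - 8458*(-1/25200) = 47722/183 + 4229/12600 = 200690369/768600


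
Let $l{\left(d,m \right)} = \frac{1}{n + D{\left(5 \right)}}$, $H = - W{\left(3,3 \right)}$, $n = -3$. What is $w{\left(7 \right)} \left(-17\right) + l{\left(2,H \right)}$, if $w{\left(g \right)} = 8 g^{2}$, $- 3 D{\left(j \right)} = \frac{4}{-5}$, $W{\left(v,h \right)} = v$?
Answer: $- \frac{273239}{41} \approx -6664.4$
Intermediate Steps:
$D{\left(j \right)} = \frac{4}{15}$ ($D{\left(j \right)} = - \frac{4 \frac{1}{-5}}{3} = - \frac{4 \left(- \frac{1}{5}\right)}{3} = \left(- \frac{1}{3}\right) \left(- \frac{4}{5}\right) = \frac{4}{15}$)
$H = -3$ ($H = \left(-1\right) 3 = -3$)
$l{\left(d,m \right)} = - \frac{15}{41}$ ($l{\left(d,m \right)} = \frac{1}{-3 + \frac{4}{15}} = \frac{1}{- \frac{41}{15}} = - \frac{15}{41}$)
$w{\left(7 \right)} \left(-17\right) + l{\left(2,H \right)} = 8 \cdot 7^{2} \left(-17\right) - \frac{15}{41} = 8 \cdot 49 \left(-17\right) - \frac{15}{41} = 392 \left(-17\right) - \frac{15}{41} = -6664 - \frac{15}{41} = - \frac{273239}{41}$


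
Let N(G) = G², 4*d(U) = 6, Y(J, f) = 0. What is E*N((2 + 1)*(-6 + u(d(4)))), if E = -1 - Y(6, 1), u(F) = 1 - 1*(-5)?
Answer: 0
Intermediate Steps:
d(U) = 3/2 (d(U) = (¼)*6 = 3/2)
u(F) = 6 (u(F) = 1 + 5 = 6)
E = -1 (E = -1 - 1*0 = -1 + 0 = -1)
E*N((2 + 1)*(-6 + u(d(4)))) = -((2 + 1)*(-6 + 6))² = -(3*0)² = -1*0² = -1*0 = 0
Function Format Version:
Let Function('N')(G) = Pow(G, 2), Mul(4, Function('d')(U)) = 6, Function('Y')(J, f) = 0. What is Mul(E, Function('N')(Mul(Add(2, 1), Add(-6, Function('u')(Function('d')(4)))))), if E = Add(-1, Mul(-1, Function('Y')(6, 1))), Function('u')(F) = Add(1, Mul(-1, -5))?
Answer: 0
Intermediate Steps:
Function('d')(U) = Rational(3, 2) (Function('d')(U) = Mul(Rational(1, 4), 6) = Rational(3, 2))
Function('u')(F) = 6 (Function('u')(F) = Add(1, 5) = 6)
E = -1 (E = Add(-1, Mul(-1, 0)) = Add(-1, 0) = -1)
Mul(E, Function('N')(Mul(Add(2, 1), Add(-6, Function('u')(Function('d')(4)))))) = Mul(-1, Pow(Mul(Add(2, 1), Add(-6, 6)), 2)) = Mul(-1, Pow(Mul(3, 0), 2)) = Mul(-1, Pow(0, 2)) = Mul(-1, 0) = 0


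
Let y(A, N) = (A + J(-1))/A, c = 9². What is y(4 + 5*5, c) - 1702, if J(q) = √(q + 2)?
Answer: -49328/29 ≈ -1701.0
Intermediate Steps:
c = 81
J(q) = √(2 + q)
y(A, N) = (1 + A)/A (y(A, N) = (A + √(2 - 1))/A = (A + √1)/A = (A + 1)/A = (1 + A)/A)
y(4 + 5*5, c) - 1702 = (1 + (4 + 5*5))/(4 + 5*5) - 1702 = (1 + (4 + 25))/(4 + 25) - 1702 = (1 + 29)/29 - 1702 = (1/29)*30 - 1702 = 30/29 - 1702 = -49328/29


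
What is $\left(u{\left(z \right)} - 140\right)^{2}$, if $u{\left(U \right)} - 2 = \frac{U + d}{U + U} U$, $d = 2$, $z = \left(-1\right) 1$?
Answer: $\frac{75625}{4} \approx 18906.0$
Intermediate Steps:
$z = -1$
$u{\left(U \right)} = 3 + \frac{U}{2}$ ($u{\left(U \right)} = 2 + \frac{U + 2}{U + U} U = 2 + \frac{2 + U}{2 U} U = 2 + \left(1 + \frac{U}{2}\right) = 3 + \frac{U}{2}$)
$\left(u{\left(z \right)} - 140\right)^{2} = \left(\left(3 + \frac{1}{2} \left(-1\right)\right) - 140\right)^{2} = \left(\left(3 - \frac{1}{2}\right) - 140\right)^{2} = \left(\frac{5}{2} - 140\right)^{2} = \left(- \frac{275}{2}\right)^{2} = \frac{75625}{4}$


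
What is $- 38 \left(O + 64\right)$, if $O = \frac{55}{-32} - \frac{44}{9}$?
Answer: $- \frac{314051}{144} \approx -2180.9$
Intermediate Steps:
$O = - \frac{1903}{288}$ ($O = 55 \left(- \frac{1}{32}\right) - \frac{44}{9} = - \frac{55}{32} - \frac{44}{9} = - \frac{1903}{288} \approx -6.6076$)
$- 38 \left(O + 64\right) = - 38 \left(- \frac{1903}{288} + 64\right) = \left(-38\right) \frac{16529}{288} = - \frac{314051}{144}$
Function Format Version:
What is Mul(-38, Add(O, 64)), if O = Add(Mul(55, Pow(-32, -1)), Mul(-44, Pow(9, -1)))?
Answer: Rational(-314051, 144) ≈ -2180.9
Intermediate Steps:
O = Rational(-1903, 288) (O = Add(Mul(55, Rational(-1, 32)), Mul(-44, Rational(1, 9))) = Add(Rational(-55, 32), Rational(-44, 9)) = Rational(-1903, 288) ≈ -6.6076)
Mul(-38, Add(O, 64)) = Mul(-38, Add(Rational(-1903, 288), 64)) = Mul(-38, Rational(16529, 288)) = Rational(-314051, 144)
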